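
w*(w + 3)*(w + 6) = w^3 + 9*w^2 + 18*w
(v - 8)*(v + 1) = v^2 - 7*v - 8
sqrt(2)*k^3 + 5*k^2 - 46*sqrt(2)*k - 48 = (k - 4*sqrt(2))*(k + 6*sqrt(2))*(sqrt(2)*k + 1)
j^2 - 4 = (j - 2)*(j + 2)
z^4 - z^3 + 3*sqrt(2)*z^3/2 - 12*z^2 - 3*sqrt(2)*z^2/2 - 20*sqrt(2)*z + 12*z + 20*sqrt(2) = (z - 1)*(z - 5*sqrt(2)/2)*(z + 2*sqrt(2))^2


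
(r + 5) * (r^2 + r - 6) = r^3 + 6*r^2 - r - 30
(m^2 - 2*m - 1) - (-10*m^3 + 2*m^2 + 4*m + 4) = 10*m^3 - m^2 - 6*m - 5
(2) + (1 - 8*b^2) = 3 - 8*b^2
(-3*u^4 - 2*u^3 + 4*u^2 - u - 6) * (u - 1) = -3*u^5 + u^4 + 6*u^3 - 5*u^2 - 5*u + 6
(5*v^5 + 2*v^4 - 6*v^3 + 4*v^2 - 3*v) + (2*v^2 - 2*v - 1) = 5*v^5 + 2*v^4 - 6*v^3 + 6*v^2 - 5*v - 1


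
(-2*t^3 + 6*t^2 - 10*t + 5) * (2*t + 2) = -4*t^4 + 8*t^3 - 8*t^2 - 10*t + 10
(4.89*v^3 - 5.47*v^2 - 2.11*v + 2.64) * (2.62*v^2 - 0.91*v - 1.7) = 12.8118*v^5 - 18.7813*v^4 - 8.8635*v^3 + 18.1359*v^2 + 1.1846*v - 4.488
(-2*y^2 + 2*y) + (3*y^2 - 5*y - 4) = y^2 - 3*y - 4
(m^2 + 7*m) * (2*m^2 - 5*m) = 2*m^4 + 9*m^3 - 35*m^2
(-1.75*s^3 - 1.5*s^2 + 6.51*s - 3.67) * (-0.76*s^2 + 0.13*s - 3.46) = 1.33*s^5 + 0.9125*s^4 + 0.9124*s^3 + 8.8255*s^2 - 23.0017*s + 12.6982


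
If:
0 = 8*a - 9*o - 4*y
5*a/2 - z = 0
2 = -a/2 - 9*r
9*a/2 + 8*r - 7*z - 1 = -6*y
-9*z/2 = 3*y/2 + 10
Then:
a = -385/526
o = -905/7101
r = -191/1052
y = -3715/3156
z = -1925/1052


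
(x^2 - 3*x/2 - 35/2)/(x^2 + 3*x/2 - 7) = (x - 5)/(x - 2)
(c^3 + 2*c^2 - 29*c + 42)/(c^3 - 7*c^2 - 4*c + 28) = (c^2 + 4*c - 21)/(c^2 - 5*c - 14)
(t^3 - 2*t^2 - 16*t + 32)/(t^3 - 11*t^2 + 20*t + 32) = (t^2 + 2*t - 8)/(t^2 - 7*t - 8)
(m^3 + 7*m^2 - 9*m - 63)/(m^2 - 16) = (m^3 + 7*m^2 - 9*m - 63)/(m^2 - 16)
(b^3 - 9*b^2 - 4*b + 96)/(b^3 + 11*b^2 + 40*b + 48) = (b^2 - 12*b + 32)/(b^2 + 8*b + 16)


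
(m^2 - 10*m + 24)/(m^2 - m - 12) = (m - 6)/(m + 3)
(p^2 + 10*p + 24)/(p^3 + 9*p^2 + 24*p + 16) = (p + 6)/(p^2 + 5*p + 4)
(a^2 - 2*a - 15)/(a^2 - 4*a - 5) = (a + 3)/(a + 1)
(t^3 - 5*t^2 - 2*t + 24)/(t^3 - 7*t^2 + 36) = (t - 4)/(t - 6)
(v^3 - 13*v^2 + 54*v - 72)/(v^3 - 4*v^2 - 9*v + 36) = (v - 6)/(v + 3)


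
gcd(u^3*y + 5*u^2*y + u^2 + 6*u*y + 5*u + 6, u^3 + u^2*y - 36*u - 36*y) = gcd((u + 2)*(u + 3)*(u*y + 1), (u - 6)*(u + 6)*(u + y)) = 1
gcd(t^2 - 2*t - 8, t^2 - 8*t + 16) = t - 4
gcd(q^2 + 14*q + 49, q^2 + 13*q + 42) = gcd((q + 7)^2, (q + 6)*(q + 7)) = q + 7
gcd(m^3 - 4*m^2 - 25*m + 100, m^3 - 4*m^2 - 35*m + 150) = m - 5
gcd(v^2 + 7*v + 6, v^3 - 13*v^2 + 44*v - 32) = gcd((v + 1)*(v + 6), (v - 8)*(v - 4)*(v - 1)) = 1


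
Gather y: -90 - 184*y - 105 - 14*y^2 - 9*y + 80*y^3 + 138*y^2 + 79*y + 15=80*y^3 + 124*y^2 - 114*y - 180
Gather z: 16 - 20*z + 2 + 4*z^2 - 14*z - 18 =4*z^2 - 34*z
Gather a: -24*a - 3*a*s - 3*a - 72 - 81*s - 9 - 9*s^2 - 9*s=a*(-3*s - 27) - 9*s^2 - 90*s - 81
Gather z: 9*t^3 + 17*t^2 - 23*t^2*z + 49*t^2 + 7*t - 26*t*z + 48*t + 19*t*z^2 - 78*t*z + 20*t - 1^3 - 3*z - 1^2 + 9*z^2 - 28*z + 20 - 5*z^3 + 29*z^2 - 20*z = 9*t^3 + 66*t^2 + 75*t - 5*z^3 + z^2*(19*t + 38) + z*(-23*t^2 - 104*t - 51) + 18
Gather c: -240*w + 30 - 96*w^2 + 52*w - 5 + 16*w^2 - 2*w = -80*w^2 - 190*w + 25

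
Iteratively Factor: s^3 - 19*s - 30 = (s + 2)*(s^2 - 2*s - 15) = (s + 2)*(s + 3)*(s - 5)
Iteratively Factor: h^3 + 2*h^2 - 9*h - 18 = (h + 3)*(h^2 - h - 6) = (h - 3)*(h + 3)*(h + 2)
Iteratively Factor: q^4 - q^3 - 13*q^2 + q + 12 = (q + 1)*(q^3 - 2*q^2 - 11*q + 12) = (q - 4)*(q + 1)*(q^2 + 2*q - 3) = (q - 4)*(q + 1)*(q + 3)*(q - 1)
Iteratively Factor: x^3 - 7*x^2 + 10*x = (x - 2)*(x^2 - 5*x) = x*(x - 2)*(x - 5)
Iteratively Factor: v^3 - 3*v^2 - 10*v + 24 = (v - 2)*(v^2 - v - 12) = (v - 2)*(v + 3)*(v - 4)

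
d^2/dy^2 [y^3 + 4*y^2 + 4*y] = 6*y + 8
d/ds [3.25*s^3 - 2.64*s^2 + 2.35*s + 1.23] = 9.75*s^2 - 5.28*s + 2.35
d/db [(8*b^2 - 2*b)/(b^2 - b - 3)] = 6*(-b^2 - 8*b + 1)/(b^4 - 2*b^3 - 5*b^2 + 6*b + 9)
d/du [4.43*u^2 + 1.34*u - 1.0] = 8.86*u + 1.34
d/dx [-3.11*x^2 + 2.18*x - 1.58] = 2.18 - 6.22*x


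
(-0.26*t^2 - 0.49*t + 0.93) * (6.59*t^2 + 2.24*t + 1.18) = -1.7134*t^4 - 3.8115*t^3 + 4.7243*t^2 + 1.505*t + 1.0974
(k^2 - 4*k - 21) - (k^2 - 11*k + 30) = 7*k - 51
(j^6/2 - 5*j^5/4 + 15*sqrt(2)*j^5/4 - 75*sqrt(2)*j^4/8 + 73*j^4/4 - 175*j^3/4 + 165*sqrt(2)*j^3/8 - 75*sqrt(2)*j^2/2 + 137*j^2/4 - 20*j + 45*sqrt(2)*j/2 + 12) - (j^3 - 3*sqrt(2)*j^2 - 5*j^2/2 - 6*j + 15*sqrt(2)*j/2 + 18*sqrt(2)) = j^6/2 - 5*j^5/4 + 15*sqrt(2)*j^5/4 - 75*sqrt(2)*j^4/8 + 73*j^4/4 - 179*j^3/4 + 165*sqrt(2)*j^3/8 - 69*sqrt(2)*j^2/2 + 147*j^2/4 - 14*j + 15*sqrt(2)*j - 18*sqrt(2) + 12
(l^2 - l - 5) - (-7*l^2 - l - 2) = 8*l^2 - 3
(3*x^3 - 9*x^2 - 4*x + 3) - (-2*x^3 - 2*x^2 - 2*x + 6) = 5*x^3 - 7*x^2 - 2*x - 3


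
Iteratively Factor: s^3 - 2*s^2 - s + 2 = (s - 1)*(s^2 - s - 2) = (s - 2)*(s - 1)*(s + 1)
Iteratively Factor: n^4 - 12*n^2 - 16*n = (n)*(n^3 - 12*n - 16) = n*(n + 2)*(n^2 - 2*n - 8) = n*(n - 4)*(n + 2)*(n + 2)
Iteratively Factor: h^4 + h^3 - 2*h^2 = (h - 1)*(h^3 + 2*h^2) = h*(h - 1)*(h^2 + 2*h) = h*(h - 1)*(h + 2)*(h)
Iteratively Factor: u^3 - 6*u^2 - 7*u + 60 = (u + 3)*(u^2 - 9*u + 20) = (u - 5)*(u + 3)*(u - 4)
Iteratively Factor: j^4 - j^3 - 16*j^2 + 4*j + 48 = (j - 4)*(j^3 + 3*j^2 - 4*j - 12) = (j - 4)*(j + 2)*(j^2 + j - 6) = (j - 4)*(j - 2)*(j + 2)*(j + 3)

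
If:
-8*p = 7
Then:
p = -7/8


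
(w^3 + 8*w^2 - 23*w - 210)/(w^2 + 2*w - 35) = w + 6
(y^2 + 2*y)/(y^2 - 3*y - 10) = y/(y - 5)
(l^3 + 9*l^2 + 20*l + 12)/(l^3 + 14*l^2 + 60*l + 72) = (l + 1)/(l + 6)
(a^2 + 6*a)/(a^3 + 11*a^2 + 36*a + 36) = a/(a^2 + 5*a + 6)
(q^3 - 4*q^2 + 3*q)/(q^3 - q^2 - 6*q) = (q - 1)/(q + 2)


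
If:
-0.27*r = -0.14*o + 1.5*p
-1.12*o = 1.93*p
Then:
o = 0.267203363757563*r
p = -0.155061019382627*r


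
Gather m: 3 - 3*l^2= 3 - 3*l^2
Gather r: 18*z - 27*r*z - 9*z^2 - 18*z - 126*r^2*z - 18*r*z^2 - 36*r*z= -126*r^2*z + r*(-18*z^2 - 63*z) - 9*z^2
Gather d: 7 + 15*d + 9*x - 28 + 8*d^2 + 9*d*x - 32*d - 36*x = 8*d^2 + d*(9*x - 17) - 27*x - 21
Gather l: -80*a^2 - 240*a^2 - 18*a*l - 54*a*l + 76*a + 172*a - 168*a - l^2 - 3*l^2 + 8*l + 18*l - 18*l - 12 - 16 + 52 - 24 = -320*a^2 + 80*a - 4*l^2 + l*(8 - 72*a)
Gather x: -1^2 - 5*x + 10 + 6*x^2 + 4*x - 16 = 6*x^2 - x - 7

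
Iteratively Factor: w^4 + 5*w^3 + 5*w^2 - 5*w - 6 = (w + 2)*(w^3 + 3*w^2 - w - 3) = (w + 1)*(w + 2)*(w^2 + 2*w - 3) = (w - 1)*(w + 1)*(w + 2)*(w + 3)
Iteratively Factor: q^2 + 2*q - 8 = (q - 2)*(q + 4)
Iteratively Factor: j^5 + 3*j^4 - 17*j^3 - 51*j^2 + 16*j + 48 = (j + 3)*(j^4 - 17*j^2 + 16) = (j - 1)*(j + 3)*(j^3 + j^2 - 16*j - 16) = (j - 1)*(j + 3)*(j + 4)*(j^2 - 3*j - 4) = (j - 4)*(j - 1)*(j + 3)*(j + 4)*(j + 1)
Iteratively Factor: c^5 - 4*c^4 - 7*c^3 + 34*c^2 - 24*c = (c)*(c^4 - 4*c^3 - 7*c^2 + 34*c - 24) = c*(c - 1)*(c^3 - 3*c^2 - 10*c + 24) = c*(c - 2)*(c - 1)*(c^2 - c - 12) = c*(c - 2)*(c - 1)*(c + 3)*(c - 4)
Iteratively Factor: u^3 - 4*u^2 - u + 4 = (u - 4)*(u^2 - 1) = (u - 4)*(u - 1)*(u + 1)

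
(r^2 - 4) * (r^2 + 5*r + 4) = r^4 + 5*r^3 - 20*r - 16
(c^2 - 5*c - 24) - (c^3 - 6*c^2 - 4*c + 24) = -c^3 + 7*c^2 - c - 48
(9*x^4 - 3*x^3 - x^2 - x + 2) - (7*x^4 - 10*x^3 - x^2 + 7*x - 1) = 2*x^4 + 7*x^3 - 8*x + 3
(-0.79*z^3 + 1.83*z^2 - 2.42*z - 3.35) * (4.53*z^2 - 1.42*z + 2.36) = -3.5787*z^5 + 9.4117*z^4 - 15.4256*z^3 - 7.4203*z^2 - 0.9542*z - 7.906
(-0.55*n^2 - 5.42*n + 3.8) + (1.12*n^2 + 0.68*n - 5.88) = 0.57*n^2 - 4.74*n - 2.08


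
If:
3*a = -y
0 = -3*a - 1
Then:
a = -1/3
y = 1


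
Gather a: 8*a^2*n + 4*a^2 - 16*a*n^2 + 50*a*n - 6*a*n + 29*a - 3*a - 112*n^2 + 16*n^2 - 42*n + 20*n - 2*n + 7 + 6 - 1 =a^2*(8*n + 4) + a*(-16*n^2 + 44*n + 26) - 96*n^2 - 24*n + 12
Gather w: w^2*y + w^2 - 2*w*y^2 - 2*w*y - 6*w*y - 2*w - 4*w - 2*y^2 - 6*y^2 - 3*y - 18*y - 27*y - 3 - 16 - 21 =w^2*(y + 1) + w*(-2*y^2 - 8*y - 6) - 8*y^2 - 48*y - 40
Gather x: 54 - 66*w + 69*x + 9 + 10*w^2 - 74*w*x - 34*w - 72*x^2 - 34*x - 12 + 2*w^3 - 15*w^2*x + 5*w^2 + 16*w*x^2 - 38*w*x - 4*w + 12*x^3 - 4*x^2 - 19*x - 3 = 2*w^3 + 15*w^2 - 104*w + 12*x^3 + x^2*(16*w - 76) + x*(-15*w^2 - 112*w + 16) + 48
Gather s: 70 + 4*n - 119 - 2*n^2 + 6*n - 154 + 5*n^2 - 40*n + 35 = 3*n^2 - 30*n - 168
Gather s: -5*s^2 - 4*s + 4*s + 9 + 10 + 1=20 - 5*s^2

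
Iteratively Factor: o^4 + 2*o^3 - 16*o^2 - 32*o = (o - 4)*(o^3 + 6*o^2 + 8*o) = (o - 4)*(o + 4)*(o^2 + 2*o) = (o - 4)*(o + 2)*(o + 4)*(o)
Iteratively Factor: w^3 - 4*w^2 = (w)*(w^2 - 4*w) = w*(w - 4)*(w)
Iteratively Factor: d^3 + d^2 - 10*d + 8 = (d - 2)*(d^2 + 3*d - 4) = (d - 2)*(d - 1)*(d + 4)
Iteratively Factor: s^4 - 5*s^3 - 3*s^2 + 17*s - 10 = (s - 1)*(s^3 - 4*s^2 - 7*s + 10) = (s - 1)^2*(s^2 - 3*s - 10) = (s - 5)*(s - 1)^2*(s + 2)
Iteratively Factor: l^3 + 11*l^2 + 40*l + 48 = (l + 3)*(l^2 + 8*l + 16) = (l + 3)*(l + 4)*(l + 4)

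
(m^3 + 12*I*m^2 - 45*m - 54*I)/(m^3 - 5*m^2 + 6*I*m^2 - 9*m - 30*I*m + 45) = (m + 6*I)/(m - 5)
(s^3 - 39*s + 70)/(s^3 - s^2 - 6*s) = (-s^3 + 39*s - 70)/(s*(-s^2 + s + 6))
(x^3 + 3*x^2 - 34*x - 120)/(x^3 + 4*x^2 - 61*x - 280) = (x^2 - 2*x - 24)/(x^2 - x - 56)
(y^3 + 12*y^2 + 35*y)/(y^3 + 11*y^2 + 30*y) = (y + 7)/(y + 6)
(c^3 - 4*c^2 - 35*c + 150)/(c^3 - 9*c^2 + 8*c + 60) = (c^2 + c - 30)/(c^2 - 4*c - 12)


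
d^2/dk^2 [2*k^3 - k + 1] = 12*k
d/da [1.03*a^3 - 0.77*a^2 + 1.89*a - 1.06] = 3.09*a^2 - 1.54*a + 1.89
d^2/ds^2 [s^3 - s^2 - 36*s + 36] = 6*s - 2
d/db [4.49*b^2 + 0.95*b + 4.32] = 8.98*b + 0.95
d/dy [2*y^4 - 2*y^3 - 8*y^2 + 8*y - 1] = 8*y^3 - 6*y^2 - 16*y + 8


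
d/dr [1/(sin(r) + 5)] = -cos(r)/(sin(r) + 5)^2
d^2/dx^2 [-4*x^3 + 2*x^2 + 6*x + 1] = 4 - 24*x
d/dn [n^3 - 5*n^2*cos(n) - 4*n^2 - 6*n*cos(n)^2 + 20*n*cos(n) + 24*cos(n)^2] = 5*n^2*sin(n) + 3*n^2 - 20*n*sin(n) + 6*n*sin(2*n) - 10*n*cos(n) - 8*n - 24*sin(2*n) - 6*cos(n)^2 + 20*cos(n)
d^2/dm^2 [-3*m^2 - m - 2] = -6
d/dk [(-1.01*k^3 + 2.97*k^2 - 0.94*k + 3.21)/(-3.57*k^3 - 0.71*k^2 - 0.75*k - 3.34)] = (11.32*k^4 - 5.1966*k^3 + 41.6044*k^2 - 15.2814*k + 5.5471)/(12.7449*k^6 + 5.0694*k^5 + 5.8591*k^4 + 24.9126*k^3 + 5.3053*k^2 + 5.01*k + 11.1556)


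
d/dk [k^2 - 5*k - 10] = 2*k - 5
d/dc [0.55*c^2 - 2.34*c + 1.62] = 1.1*c - 2.34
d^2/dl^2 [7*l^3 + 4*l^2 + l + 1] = 42*l + 8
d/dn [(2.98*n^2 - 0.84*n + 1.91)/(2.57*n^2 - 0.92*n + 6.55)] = (-0.5828*n^2 + 29.2206*n - 3.7448)/(6.6049*n^4 - 4.7288*n^3 + 34.5134*n^2 - 12.052*n + 42.9025)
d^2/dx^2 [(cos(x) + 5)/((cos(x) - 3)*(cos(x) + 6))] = (-17*(1 - cos(x)^2)^2 - cos(x)^5 - 151*cos(x)^3 - 463*cos(x)^2 - 396*cos(x) + 395)/((cos(x) - 3)^3*(cos(x) + 6)^3)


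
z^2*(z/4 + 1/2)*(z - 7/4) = z^4/4 + z^3/16 - 7*z^2/8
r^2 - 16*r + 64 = (r - 8)^2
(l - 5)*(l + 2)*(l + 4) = l^3 + l^2 - 22*l - 40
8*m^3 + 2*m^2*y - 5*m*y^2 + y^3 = (-4*m + y)*(-2*m + y)*(m + y)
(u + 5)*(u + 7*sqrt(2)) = u^2 + 5*u + 7*sqrt(2)*u + 35*sqrt(2)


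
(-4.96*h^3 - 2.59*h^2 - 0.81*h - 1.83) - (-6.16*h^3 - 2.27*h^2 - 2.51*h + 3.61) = 1.2*h^3 - 0.32*h^2 + 1.7*h - 5.44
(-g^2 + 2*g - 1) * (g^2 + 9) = -g^4 + 2*g^3 - 10*g^2 + 18*g - 9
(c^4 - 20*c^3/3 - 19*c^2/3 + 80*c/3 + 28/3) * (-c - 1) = -c^5 + 17*c^4/3 + 13*c^3 - 61*c^2/3 - 36*c - 28/3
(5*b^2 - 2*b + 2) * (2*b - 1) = 10*b^3 - 9*b^2 + 6*b - 2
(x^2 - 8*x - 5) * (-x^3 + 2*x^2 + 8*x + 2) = -x^5 + 10*x^4 - 3*x^3 - 72*x^2 - 56*x - 10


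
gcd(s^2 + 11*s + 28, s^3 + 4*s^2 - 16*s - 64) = s + 4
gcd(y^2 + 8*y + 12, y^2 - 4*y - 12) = y + 2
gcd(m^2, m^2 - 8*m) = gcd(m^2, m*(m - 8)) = m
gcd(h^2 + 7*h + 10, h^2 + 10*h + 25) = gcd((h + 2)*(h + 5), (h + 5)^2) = h + 5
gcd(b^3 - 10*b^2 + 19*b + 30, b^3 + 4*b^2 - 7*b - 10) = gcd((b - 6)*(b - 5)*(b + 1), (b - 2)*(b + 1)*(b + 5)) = b + 1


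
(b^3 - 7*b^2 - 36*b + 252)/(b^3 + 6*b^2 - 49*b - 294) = (b - 6)/(b + 7)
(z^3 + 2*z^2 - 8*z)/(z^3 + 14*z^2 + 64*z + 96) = z*(z - 2)/(z^2 + 10*z + 24)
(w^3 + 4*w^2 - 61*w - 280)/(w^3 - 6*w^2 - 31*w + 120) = (w + 7)/(w - 3)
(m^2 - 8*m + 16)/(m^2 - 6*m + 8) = (m - 4)/(m - 2)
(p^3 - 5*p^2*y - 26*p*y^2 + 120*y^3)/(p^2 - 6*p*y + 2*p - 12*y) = (p^2 + p*y - 20*y^2)/(p + 2)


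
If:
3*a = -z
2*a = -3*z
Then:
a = 0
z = 0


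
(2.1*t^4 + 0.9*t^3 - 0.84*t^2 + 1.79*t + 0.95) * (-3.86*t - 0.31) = -8.106*t^5 - 4.125*t^4 + 2.9634*t^3 - 6.649*t^2 - 4.2219*t - 0.2945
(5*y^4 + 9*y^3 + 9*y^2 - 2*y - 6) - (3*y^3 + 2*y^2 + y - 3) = 5*y^4 + 6*y^3 + 7*y^2 - 3*y - 3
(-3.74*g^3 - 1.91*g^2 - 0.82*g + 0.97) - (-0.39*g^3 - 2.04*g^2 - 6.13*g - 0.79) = -3.35*g^3 + 0.13*g^2 + 5.31*g + 1.76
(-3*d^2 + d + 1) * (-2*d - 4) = 6*d^3 + 10*d^2 - 6*d - 4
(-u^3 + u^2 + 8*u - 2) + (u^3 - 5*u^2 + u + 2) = -4*u^2 + 9*u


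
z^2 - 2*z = z*(z - 2)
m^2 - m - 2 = (m - 2)*(m + 1)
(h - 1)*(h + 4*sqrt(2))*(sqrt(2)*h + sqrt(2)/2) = sqrt(2)*h^3 - sqrt(2)*h^2/2 + 8*h^2 - 4*h - sqrt(2)*h/2 - 4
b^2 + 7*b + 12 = (b + 3)*(b + 4)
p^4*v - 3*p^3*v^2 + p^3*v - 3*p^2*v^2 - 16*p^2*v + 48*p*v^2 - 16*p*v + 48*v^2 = (p - 4)*(p + 4)*(p - 3*v)*(p*v + v)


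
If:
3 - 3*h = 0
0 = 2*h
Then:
No Solution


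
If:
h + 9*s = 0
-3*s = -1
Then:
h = -3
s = 1/3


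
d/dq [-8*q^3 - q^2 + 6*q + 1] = -24*q^2 - 2*q + 6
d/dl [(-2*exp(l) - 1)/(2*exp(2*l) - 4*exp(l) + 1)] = (4*exp(2*l) + 4*exp(l) - 6)*exp(l)/(4*exp(4*l) - 16*exp(3*l) + 20*exp(2*l) - 8*exp(l) + 1)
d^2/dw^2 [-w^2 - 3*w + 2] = -2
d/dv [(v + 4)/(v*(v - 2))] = (-v^2 - 8*v + 8)/(v^2*(v^2 - 4*v + 4))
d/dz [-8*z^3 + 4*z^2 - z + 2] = -24*z^2 + 8*z - 1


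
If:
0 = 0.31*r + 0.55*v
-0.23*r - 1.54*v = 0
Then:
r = 0.00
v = 0.00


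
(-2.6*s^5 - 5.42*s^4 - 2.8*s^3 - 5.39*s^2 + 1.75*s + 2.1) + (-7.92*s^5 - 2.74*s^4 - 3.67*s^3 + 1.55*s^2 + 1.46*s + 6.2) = -10.52*s^5 - 8.16*s^4 - 6.47*s^3 - 3.84*s^2 + 3.21*s + 8.3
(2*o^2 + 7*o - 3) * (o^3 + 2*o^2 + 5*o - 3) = 2*o^5 + 11*o^4 + 21*o^3 + 23*o^2 - 36*o + 9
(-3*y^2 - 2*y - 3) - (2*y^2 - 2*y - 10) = 7 - 5*y^2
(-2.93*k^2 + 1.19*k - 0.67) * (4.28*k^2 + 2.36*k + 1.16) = -12.5404*k^4 - 1.8216*k^3 - 3.458*k^2 - 0.2008*k - 0.7772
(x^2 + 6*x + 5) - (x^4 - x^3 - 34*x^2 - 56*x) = -x^4 + x^3 + 35*x^2 + 62*x + 5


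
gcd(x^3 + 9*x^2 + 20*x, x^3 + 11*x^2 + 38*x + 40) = x^2 + 9*x + 20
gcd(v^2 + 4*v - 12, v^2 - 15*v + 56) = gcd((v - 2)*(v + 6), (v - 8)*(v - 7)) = 1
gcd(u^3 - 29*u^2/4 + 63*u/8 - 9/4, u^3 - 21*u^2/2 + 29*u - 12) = u^2 - 13*u/2 + 3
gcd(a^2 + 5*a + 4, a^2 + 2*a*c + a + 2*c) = a + 1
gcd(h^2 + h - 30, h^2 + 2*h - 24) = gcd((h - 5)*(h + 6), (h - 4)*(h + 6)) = h + 6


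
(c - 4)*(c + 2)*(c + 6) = c^3 + 4*c^2 - 20*c - 48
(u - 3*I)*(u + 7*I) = u^2 + 4*I*u + 21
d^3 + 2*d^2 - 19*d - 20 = (d - 4)*(d + 1)*(d + 5)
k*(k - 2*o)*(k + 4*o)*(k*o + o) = k^4*o + 2*k^3*o^2 + k^3*o - 8*k^2*o^3 + 2*k^2*o^2 - 8*k*o^3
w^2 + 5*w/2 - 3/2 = (w - 1/2)*(w + 3)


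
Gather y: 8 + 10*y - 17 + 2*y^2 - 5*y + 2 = 2*y^2 + 5*y - 7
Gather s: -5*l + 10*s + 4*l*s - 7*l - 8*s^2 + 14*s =-12*l - 8*s^2 + s*(4*l + 24)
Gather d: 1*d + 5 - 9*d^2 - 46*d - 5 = -9*d^2 - 45*d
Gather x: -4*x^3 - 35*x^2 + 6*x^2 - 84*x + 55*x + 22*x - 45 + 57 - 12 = -4*x^3 - 29*x^2 - 7*x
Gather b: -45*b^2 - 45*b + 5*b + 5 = -45*b^2 - 40*b + 5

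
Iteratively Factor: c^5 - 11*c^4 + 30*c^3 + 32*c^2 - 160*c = (c)*(c^4 - 11*c^3 + 30*c^2 + 32*c - 160) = c*(c - 4)*(c^3 - 7*c^2 + 2*c + 40) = c*(c - 5)*(c - 4)*(c^2 - 2*c - 8) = c*(c - 5)*(c - 4)^2*(c + 2)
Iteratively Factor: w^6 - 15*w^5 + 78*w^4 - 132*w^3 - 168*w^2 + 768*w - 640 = (w - 2)*(w^5 - 13*w^4 + 52*w^3 - 28*w^2 - 224*w + 320) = (w - 2)*(w + 2)*(w^4 - 15*w^3 + 82*w^2 - 192*w + 160) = (w - 2)^2*(w + 2)*(w^3 - 13*w^2 + 56*w - 80) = (w - 4)*(w - 2)^2*(w + 2)*(w^2 - 9*w + 20) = (w - 5)*(w - 4)*(w - 2)^2*(w + 2)*(w - 4)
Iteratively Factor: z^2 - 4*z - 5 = (z + 1)*(z - 5)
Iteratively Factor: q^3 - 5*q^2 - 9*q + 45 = (q + 3)*(q^2 - 8*q + 15) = (q - 3)*(q + 3)*(q - 5)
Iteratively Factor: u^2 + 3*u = (u + 3)*(u)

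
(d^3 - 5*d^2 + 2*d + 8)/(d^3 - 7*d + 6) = (d^2 - 3*d - 4)/(d^2 + 2*d - 3)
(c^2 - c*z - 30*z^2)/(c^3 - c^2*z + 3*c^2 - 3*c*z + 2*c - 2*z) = (c^2 - c*z - 30*z^2)/(c^3 - c^2*z + 3*c^2 - 3*c*z + 2*c - 2*z)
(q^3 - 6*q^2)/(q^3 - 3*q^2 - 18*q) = q/(q + 3)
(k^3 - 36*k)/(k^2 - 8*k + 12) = k*(k + 6)/(k - 2)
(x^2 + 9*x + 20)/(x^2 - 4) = (x^2 + 9*x + 20)/(x^2 - 4)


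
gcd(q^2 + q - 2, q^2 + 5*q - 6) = q - 1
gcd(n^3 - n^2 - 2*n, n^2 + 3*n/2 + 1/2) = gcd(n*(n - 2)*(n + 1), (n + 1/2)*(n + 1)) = n + 1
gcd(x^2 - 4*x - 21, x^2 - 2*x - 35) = x - 7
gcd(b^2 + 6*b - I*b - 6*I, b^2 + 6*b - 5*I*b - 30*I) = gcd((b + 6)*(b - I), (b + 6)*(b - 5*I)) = b + 6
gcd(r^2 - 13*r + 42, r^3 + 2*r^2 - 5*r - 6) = 1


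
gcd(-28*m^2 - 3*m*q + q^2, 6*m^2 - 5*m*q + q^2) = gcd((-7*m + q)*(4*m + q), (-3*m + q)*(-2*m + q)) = 1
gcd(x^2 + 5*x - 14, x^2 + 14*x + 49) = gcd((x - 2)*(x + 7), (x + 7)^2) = x + 7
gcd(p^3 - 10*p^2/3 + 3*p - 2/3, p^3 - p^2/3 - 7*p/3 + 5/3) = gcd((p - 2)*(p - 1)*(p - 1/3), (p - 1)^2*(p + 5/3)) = p - 1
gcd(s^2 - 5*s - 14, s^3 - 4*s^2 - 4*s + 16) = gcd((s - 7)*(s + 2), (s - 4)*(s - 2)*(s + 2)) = s + 2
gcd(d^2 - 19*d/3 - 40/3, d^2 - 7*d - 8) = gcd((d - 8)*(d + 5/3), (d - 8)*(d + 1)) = d - 8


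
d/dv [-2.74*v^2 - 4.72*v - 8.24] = -5.48*v - 4.72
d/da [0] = 0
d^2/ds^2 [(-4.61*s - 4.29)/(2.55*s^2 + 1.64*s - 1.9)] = (-(4.61*s + 4.29)*(5.1*s + 1.64)*(10.2*s + 3.28) + (70.533*s + 36.9998)*(2.55*s^2 + 1.64*s - 1.9))/(2.55*s^2 + 1.64*s - 1.9)^3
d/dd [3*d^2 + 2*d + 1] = 6*d + 2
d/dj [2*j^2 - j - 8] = 4*j - 1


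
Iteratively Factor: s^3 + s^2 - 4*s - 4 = (s + 1)*(s^2 - 4) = (s + 1)*(s + 2)*(s - 2)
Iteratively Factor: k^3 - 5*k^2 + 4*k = (k)*(k^2 - 5*k + 4) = k*(k - 1)*(k - 4)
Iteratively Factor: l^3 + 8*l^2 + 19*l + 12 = (l + 1)*(l^2 + 7*l + 12) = (l + 1)*(l + 4)*(l + 3)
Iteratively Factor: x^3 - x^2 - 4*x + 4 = (x - 1)*(x^2 - 4) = (x - 2)*(x - 1)*(x + 2)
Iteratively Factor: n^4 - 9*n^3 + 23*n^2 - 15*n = (n)*(n^3 - 9*n^2 + 23*n - 15) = n*(n - 5)*(n^2 - 4*n + 3) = n*(n - 5)*(n - 3)*(n - 1)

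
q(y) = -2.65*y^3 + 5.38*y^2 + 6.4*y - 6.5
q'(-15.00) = -1943.75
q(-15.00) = 10051.75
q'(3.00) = -32.87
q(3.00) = -10.43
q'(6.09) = -222.92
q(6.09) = -366.54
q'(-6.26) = -372.50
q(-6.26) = 814.35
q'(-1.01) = -12.58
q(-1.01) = -4.75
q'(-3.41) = -122.73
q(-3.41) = 139.31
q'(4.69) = -118.00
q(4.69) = -131.52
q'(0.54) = 9.89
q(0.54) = -1.89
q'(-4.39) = -194.05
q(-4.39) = 293.29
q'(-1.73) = -36.01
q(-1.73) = 12.25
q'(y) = -7.95*y^2 + 10.76*y + 6.4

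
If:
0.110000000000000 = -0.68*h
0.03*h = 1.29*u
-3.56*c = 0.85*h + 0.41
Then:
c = -0.08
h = -0.16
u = -0.00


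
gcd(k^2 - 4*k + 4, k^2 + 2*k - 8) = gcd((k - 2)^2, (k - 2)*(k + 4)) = k - 2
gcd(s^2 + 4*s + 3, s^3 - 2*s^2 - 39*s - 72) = s + 3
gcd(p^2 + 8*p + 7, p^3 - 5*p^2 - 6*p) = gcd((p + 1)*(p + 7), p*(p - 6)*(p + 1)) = p + 1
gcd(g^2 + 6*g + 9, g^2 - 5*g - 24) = g + 3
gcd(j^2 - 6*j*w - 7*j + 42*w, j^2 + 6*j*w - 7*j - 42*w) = j - 7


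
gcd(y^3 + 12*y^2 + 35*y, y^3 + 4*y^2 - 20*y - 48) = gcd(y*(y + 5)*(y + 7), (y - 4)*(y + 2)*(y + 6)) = 1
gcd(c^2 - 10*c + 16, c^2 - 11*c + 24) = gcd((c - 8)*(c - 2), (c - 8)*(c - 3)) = c - 8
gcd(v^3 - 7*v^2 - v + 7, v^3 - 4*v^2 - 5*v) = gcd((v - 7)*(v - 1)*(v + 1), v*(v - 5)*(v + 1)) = v + 1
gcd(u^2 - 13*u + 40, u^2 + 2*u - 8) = 1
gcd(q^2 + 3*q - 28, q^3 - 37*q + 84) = q^2 + 3*q - 28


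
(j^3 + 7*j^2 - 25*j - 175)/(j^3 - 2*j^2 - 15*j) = (j^2 + 12*j + 35)/(j*(j + 3))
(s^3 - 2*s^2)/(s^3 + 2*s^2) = (s - 2)/(s + 2)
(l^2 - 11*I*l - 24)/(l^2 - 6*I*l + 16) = (l - 3*I)/(l + 2*I)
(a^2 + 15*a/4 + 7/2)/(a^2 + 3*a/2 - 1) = (4*a + 7)/(2*(2*a - 1))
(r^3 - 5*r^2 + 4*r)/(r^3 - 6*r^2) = (r^2 - 5*r + 4)/(r*(r - 6))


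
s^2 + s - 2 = (s - 1)*(s + 2)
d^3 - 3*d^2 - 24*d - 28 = (d - 7)*(d + 2)^2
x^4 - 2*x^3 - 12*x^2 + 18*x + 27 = (x - 3)^2*(x + 1)*(x + 3)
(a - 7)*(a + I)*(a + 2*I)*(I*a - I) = I*a^4 - 3*a^3 - 8*I*a^3 + 24*a^2 + 5*I*a^2 - 21*a + 16*I*a - 14*I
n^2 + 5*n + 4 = (n + 1)*(n + 4)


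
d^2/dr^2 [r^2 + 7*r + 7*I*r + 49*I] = 2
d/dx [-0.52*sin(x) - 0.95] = -0.52*cos(x)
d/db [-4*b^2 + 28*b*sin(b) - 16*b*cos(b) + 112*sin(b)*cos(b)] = 16*b*sin(b) + 28*b*cos(b) - 8*b + 28*sin(b) - 16*cos(b) + 112*cos(2*b)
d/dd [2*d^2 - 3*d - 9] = 4*d - 3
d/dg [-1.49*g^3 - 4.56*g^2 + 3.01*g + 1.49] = -4.47*g^2 - 9.12*g + 3.01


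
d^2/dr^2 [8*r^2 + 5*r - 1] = 16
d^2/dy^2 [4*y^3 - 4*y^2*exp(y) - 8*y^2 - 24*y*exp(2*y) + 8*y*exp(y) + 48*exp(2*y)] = -4*y^2*exp(y) - 96*y*exp(2*y) - 8*y*exp(y) + 24*y + 96*exp(2*y) + 8*exp(y) - 16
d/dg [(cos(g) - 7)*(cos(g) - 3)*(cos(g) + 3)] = (-3*cos(g)^2 + 14*cos(g) + 9)*sin(g)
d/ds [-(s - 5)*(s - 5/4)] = 25/4 - 2*s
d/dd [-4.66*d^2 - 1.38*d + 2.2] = -9.32*d - 1.38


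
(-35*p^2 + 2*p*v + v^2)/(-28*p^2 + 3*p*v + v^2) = (5*p - v)/(4*p - v)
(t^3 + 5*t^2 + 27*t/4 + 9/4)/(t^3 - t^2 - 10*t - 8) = (t^3 + 5*t^2 + 27*t/4 + 9/4)/(t^3 - t^2 - 10*t - 8)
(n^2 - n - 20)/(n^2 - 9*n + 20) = (n + 4)/(n - 4)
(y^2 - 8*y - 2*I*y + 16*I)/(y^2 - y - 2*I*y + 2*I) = (y - 8)/(y - 1)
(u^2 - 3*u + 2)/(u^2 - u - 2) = (u - 1)/(u + 1)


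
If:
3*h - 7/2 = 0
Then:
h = 7/6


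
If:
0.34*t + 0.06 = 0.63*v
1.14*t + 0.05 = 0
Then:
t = -0.04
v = 0.07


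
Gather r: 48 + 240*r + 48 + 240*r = 480*r + 96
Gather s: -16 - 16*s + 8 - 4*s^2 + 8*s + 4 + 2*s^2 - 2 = -2*s^2 - 8*s - 6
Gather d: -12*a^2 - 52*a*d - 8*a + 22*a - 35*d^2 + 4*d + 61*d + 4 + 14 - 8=-12*a^2 + 14*a - 35*d^2 + d*(65 - 52*a) + 10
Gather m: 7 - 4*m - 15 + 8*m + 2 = 4*m - 6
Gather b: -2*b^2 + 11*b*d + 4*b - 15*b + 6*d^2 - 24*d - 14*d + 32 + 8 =-2*b^2 + b*(11*d - 11) + 6*d^2 - 38*d + 40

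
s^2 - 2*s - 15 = (s - 5)*(s + 3)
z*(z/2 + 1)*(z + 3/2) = z^3/2 + 7*z^2/4 + 3*z/2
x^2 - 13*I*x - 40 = (x - 8*I)*(x - 5*I)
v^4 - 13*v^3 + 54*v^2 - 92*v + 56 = (v - 7)*(v - 2)^3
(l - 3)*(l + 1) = l^2 - 2*l - 3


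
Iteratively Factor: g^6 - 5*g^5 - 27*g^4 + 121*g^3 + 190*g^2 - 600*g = (g + 3)*(g^5 - 8*g^4 - 3*g^3 + 130*g^2 - 200*g) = (g - 5)*(g + 3)*(g^4 - 3*g^3 - 18*g^2 + 40*g) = (g - 5)*(g + 3)*(g + 4)*(g^3 - 7*g^2 + 10*g) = (g - 5)^2*(g + 3)*(g + 4)*(g^2 - 2*g) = g*(g - 5)^2*(g + 3)*(g + 4)*(g - 2)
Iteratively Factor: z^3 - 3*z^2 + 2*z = (z - 1)*(z^2 - 2*z) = z*(z - 1)*(z - 2)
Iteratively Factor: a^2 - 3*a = (a)*(a - 3)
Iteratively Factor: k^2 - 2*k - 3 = (k + 1)*(k - 3)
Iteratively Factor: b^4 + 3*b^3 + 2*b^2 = (b + 2)*(b^3 + b^2) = b*(b + 2)*(b^2 + b) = b^2*(b + 2)*(b + 1)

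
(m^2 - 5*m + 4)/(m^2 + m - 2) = (m - 4)/(m + 2)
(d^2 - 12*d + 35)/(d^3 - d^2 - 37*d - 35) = (d - 5)/(d^2 + 6*d + 5)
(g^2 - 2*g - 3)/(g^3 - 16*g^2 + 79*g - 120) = (g + 1)/(g^2 - 13*g + 40)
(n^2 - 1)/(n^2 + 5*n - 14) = (n^2 - 1)/(n^2 + 5*n - 14)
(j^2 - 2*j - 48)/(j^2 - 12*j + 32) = (j + 6)/(j - 4)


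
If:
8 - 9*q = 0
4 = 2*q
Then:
No Solution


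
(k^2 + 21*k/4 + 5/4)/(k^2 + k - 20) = (k + 1/4)/(k - 4)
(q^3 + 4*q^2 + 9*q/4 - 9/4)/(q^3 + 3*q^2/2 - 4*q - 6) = (2*q^2 + 5*q - 3)/(2*(q^2 - 4))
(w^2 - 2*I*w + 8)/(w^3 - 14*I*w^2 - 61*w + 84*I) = (w + 2*I)/(w^2 - 10*I*w - 21)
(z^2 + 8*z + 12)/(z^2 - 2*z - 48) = (z + 2)/(z - 8)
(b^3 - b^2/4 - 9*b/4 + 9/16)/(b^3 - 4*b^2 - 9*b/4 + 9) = (b - 1/4)/(b - 4)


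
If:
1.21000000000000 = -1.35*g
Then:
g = -0.90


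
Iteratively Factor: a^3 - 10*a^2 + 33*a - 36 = (a - 3)*(a^2 - 7*a + 12) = (a - 3)^2*(a - 4)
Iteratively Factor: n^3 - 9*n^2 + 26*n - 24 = (n - 4)*(n^2 - 5*n + 6) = (n - 4)*(n - 2)*(n - 3)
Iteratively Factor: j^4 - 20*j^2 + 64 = (j - 2)*(j^3 + 2*j^2 - 16*j - 32) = (j - 4)*(j - 2)*(j^2 + 6*j + 8) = (j - 4)*(j - 2)*(j + 2)*(j + 4)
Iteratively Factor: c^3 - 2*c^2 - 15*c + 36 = (c - 3)*(c^2 + c - 12) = (c - 3)^2*(c + 4)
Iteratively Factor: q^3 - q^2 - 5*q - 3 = (q - 3)*(q^2 + 2*q + 1) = (q - 3)*(q + 1)*(q + 1)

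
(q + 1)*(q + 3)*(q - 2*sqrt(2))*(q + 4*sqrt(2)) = q^4 + 2*sqrt(2)*q^3 + 4*q^3 - 13*q^2 + 8*sqrt(2)*q^2 - 64*q + 6*sqrt(2)*q - 48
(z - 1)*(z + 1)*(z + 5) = z^3 + 5*z^2 - z - 5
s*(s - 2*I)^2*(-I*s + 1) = -I*s^4 - 3*s^3 - 4*s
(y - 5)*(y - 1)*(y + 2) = y^3 - 4*y^2 - 7*y + 10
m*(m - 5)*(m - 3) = m^3 - 8*m^2 + 15*m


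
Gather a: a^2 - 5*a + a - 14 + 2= a^2 - 4*a - 12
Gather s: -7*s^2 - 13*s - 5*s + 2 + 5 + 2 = -7*s^2 - 18*s + 9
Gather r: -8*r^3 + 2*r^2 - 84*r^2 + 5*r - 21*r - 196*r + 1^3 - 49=-8*r^3 - 82*r^2 - 212*r - 48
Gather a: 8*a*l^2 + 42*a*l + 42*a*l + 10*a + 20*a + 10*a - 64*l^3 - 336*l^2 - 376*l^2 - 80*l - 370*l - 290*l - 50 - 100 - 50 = a*(8*l^2 + 84*l + 40) - 64*l^3 - 712*l^2 - 740*l - 200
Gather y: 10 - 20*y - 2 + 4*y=8 - 16*y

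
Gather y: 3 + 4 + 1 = 8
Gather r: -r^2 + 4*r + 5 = -r^2 + 4*r + 5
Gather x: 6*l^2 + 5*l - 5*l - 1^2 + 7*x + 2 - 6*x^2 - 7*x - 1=6*l^2 - 6*x^2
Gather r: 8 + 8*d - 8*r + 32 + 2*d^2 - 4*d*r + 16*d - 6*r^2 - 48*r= 2*d^2 + 24*d - 6*r^2 + r*(-4*d - 56) + 40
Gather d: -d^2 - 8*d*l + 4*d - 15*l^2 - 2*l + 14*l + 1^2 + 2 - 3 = -d^2 + d*(4 - 8*l) - 15*l^2 + 12*l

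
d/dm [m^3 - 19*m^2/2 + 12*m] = 3*m^2 - 19*m + 12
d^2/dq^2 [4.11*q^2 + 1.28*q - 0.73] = 8.22000000000000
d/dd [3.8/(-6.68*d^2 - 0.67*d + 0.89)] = (50.768*d + 2.546)/(6.68*d^2 + 0.67*d - 0.89)^2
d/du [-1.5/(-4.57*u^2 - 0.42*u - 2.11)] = (-13.71*u - 0.63)/(4.57*u^2 + 0.42*u + 2.11)^2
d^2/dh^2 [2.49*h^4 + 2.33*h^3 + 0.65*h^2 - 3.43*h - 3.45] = 29.88*h^2 + 13.98*h + 1.3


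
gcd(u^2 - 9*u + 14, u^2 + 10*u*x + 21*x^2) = 1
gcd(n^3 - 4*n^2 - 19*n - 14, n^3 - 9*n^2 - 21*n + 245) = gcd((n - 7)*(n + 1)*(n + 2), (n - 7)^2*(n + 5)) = n - 7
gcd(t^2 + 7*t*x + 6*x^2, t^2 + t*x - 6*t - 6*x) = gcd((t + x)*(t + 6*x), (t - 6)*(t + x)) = t + x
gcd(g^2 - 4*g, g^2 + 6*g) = g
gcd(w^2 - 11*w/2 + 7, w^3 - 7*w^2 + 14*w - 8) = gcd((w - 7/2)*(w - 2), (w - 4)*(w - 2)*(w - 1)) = w - 2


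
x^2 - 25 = (x - 5)*(x + 5)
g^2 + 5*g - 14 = (g - 2)*(g + 7)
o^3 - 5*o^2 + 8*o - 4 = (o - 2)^2*(o - 1)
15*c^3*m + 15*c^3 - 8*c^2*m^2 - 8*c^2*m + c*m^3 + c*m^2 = (-5*c + m)*(-3*c + m)*(c*m + c)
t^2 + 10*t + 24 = (t + 4)*(t + 6)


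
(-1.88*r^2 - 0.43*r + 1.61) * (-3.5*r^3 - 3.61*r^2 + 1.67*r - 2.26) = 6.58*r^5 + 8.2918*r^4 - 7.2223*r^3 - 2.2814*r^2 + 3.6605*r - 3.6386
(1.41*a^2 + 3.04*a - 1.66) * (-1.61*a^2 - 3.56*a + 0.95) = -2.2701*a^4 - 9.914*a^3 - 6.8103*a^2 + 8.7976*a - 1.577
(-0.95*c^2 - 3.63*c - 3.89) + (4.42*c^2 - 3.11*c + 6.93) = 3.47*c^2 - 6.74*c + 3.04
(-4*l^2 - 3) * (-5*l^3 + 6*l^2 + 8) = 20*l^5 - 24*l^4 + 15*l^3 - 50*l^2 - 24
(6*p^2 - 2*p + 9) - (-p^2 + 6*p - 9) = 7*p^2 - 8*p + 18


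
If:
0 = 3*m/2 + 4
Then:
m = -8/3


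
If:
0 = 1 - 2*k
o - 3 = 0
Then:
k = 1/2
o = 3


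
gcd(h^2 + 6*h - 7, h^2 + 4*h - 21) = h + 7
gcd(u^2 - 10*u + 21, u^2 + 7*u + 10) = 1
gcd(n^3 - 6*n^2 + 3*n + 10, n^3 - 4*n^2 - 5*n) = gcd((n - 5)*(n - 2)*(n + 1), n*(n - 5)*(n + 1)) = n^2 - 4*n - 5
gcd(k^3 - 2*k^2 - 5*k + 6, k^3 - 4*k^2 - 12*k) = k + 2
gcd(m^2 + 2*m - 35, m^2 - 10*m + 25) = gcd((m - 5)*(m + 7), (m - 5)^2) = m - 5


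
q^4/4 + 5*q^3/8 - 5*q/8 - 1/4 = (q/4 + 1/2)*(q - 1)*(q + 1/2)*(q + 1)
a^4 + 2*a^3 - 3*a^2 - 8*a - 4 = (a - 2)*(a + 1)^2*(a + 2)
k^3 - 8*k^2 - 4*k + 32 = (k - 8)*(k - 2)*(k + 2)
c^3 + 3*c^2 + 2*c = c*(c + 1)*(c + 2)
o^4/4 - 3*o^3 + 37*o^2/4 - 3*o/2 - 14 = (o/4 + 1/4)*(o - 7)*(o - 4)*(o - 2)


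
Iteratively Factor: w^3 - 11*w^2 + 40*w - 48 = (w - 3)*(w^2 - 8*w + 16) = (w - 4)*(w - 3)*(w - 4)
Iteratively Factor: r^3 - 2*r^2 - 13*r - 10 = (r + 1)*(r^2 - 3*r - 10) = (r + 1)*(r + 2)*(r - 5)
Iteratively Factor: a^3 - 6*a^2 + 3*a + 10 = (a - 5)*(a^2 - a - 2) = (a - 5)*(a - 2)*(a + 1)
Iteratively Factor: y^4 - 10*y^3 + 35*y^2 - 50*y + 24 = (y - 3)*(y^3 - 7*y^2 + 14*y - 8) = (y - 3)*(y - 2)*(y^2 - 5*y + 4) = (y - 4)*(y - 3)*(y - 2)*(y - 1)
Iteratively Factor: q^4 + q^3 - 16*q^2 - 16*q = (q - 4)*(q^3 + 5*q^2 + 4*q) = (q - 4)*(q + 1)*(q^2 + 4*q) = q*(q - 4)*(q + 1)*(q + 4)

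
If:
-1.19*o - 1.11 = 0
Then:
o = -0.93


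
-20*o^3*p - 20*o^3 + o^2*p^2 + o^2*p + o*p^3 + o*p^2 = (-4*o + p)*(5*o + p)*(o*p + o)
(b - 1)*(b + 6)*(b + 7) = b^3 + 12*b^2 + 29*b - 42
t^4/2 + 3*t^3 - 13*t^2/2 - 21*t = t*(t/2 + 1)*(t - 3)*(t + 7)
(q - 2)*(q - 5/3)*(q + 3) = q^3 - 2*q^2/3 - 23*q/3 + 10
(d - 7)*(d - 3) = d^2 - 10*d + 21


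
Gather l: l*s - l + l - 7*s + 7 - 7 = l*s - 7*s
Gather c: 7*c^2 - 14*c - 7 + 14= 7*c^2 - 14*c + 7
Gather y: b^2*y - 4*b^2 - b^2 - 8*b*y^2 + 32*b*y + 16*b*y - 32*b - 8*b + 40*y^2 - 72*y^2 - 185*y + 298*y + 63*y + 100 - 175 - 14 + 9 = -5*b^2 - 40*b + y^2*(-8*b - 32) + y*(b^2 + 48*b + 176) - 80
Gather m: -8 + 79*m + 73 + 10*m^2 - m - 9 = 10*m^2 + 78*m + 56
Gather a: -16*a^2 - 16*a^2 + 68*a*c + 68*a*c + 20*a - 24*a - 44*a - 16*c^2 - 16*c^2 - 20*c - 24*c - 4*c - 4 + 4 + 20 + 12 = -32*a^2 + a*(136*c - 48) - 32*c^2 - 48*c + 32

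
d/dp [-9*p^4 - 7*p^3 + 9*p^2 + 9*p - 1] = -36*p^3 - 21*p^2 + 18*p + 9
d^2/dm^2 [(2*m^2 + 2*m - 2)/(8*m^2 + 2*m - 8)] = 6*(4*m^3 + 12*m + 1)/(64*m^6 + 48*m^5 - 180*m^4 - 95*m^3 + 180*m^2 + 48*m - 64)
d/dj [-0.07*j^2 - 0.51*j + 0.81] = -0.14*j - 0.51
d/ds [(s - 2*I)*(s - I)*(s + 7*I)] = 3*s^2 + 8*I*s + 19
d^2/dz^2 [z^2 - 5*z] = 2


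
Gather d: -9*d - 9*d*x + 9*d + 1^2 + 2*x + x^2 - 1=-9*d*x + x^2 + 2*x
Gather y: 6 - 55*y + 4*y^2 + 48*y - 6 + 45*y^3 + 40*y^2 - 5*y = 45*y^3 + 44*y^2 - 12*y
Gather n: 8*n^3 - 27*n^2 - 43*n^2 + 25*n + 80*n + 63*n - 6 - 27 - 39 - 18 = 8*n^3 - 70*n^2 + 168*n - 90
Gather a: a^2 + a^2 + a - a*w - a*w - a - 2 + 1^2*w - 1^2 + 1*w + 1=2*a^2 - 2*a*w + 2*w - 2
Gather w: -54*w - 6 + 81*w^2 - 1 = 81*w^2 - 54*w - 7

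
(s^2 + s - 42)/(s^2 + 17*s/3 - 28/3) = 3*(s - 6)/(3*s - 4)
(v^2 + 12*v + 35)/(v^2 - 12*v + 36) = (v^2 + 12*v + 35)/(v^2 - 12*v + 36)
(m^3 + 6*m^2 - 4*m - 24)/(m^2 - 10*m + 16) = (m^2 + 8*m + 12)/(m - 8)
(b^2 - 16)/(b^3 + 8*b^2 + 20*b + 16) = (b - 4)/(b^2 + 4*b + 4)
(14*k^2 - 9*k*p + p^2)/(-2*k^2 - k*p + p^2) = (-7*k + p)/(k + p)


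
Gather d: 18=18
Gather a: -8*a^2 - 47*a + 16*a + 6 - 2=-8*a^2 - 31*a + 4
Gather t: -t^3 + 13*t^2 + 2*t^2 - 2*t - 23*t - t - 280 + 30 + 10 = -t^3 + 15*t^2 - 26*t - 240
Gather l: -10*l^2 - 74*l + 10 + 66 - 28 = -10*l^2 - 74*l + 48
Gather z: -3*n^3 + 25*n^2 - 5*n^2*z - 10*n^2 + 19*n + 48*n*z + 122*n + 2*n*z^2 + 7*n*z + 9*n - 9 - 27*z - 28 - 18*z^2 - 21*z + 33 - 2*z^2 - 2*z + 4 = -3*n^3 + 15*n^2 + 150*n + z^2*(2*n - 20) + z*(-5*n^2 + 55*n - 50)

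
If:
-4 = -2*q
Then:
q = 2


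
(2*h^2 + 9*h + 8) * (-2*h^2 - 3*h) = -4*h^4 - 24*h^3 - 43*h^2 - 24*h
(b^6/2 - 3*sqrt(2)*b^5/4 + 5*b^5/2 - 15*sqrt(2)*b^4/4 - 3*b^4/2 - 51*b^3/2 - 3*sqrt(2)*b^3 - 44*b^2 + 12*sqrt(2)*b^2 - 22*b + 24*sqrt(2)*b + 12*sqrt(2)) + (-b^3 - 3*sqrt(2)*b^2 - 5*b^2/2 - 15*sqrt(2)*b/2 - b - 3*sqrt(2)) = b^6/2 - 3*sqrt(2)*b^5/4 + 5*b^5/2 - 15*sqrt(2)*b^4/4 - 3*b^4/2 - 53*b^3/2 - 3*sqrt(2)*b^3 - 93*b^2/2 + 9*sqrt(2)*b^2 - 23*b + 33*sqrt(2)*b/2 + 9*sqrt(2)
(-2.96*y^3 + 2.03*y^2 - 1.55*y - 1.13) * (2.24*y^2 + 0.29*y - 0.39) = -6.6304*y^5 + 3.6888*y^4 - 1.7289*y^3 - 3.7724*y^2 + 0.2768*y + 0.4407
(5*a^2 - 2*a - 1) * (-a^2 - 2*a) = -5*a^4 - 8*a^3 + 5*a^2 + 2*a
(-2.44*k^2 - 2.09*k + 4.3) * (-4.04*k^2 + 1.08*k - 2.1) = 9.8576*k^4 + 5.8084*k^3 - 14.5052*k^2 + 9.033*k - 9.03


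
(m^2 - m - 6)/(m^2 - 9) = (m + 2)/(m + 3)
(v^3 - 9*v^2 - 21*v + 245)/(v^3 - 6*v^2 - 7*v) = (v^2 - 2*v - 35)/(v*(v + 1))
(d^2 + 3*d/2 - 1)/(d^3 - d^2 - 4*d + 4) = (d - 1/2)/(d^2 - 3*d + 2)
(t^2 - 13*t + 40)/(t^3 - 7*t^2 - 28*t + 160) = (t - 5)/(t^2 + t - 20)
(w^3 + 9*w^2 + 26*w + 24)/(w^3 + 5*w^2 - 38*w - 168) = (w^2 + 5*w + 6)/(w^2 + w - 42)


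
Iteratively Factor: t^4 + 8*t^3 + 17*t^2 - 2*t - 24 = (t + 2)*(t^3 + 6*t^2 + 5*t - 12) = (t + 2)*(t + 3)*(t^2 + 3*t - 4) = (t - 1)*(t + 2)*(t + 3)*(t + 4)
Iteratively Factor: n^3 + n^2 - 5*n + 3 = (n - 1)*(n^2 + 2*n - 3) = (n - 1)*(n + 3)*(n - 1)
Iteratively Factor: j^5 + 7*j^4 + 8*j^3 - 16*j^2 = (j + 4)*(j^4 + 3*j^3 - 4*j^2) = j*(j + 4)*(j^3 + 3*j^2 - 4*j) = j*(j - 1)*(j + 4)*(j^2 + 4*j) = j^2*(j - 1)*(j + 4)*(j + 4)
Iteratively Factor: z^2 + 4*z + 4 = (z + 2)*(z + 2)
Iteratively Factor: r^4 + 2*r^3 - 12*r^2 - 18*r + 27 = (r - 1)*(r^3 + 3*r^2 - 9*r - 27) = (r - 1)*(r + 3)*(r^2 - 9) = (r - 1)*(r + 3)^2*(r - 3)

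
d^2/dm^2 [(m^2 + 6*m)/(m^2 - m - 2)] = 2*(7*m^3 + 6*m^2 + 36*m - 8)/(m^6 - 3*m^5 - 3*m^4 + 11*m^3 + 6*m^2 - 12*m - 8)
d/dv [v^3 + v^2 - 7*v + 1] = 3*v^2 + 2*v - 7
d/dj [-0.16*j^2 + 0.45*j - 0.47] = 0.45 - 0.32*j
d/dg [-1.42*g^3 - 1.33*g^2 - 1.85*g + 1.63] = -4.26*g^2 - 2.66*g - 1.85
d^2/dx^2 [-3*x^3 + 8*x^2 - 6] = 16 - 18*x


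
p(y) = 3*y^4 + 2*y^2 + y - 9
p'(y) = 12*y^3 + 4*y + 1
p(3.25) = 350.07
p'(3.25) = 425.94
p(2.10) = 60.26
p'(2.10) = 120.53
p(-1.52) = 10.11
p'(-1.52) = -47.22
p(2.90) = 222.90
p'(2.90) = 305.27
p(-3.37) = 397.28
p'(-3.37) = -471.75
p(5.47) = 2742.09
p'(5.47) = 1986.89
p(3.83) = 669.70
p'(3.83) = 690.50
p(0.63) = -7.10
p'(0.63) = 6.52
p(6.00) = 3957.00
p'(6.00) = 2617.00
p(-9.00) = 19827.00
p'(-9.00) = -8783.00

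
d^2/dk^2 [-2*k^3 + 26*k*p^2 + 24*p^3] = -12*k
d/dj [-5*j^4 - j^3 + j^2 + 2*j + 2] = -20*j^3 - 3*j^2 + 2*j + 2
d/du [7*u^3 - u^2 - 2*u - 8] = 21*u^2 - 2*u - 2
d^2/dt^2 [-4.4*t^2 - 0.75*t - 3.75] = -8.80000000000000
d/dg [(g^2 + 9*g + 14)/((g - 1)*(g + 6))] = 4*(-g^2 - 10*g - 31)/(g^4 + 10*g^3 + 13*g^2 - 60*g + 36)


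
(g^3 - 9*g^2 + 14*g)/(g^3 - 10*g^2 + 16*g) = (g - 7)/(g - 8)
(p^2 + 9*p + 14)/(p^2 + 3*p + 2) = (p + 7)/(p + 1)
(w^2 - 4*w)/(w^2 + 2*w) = (w - 4)/(w + 2)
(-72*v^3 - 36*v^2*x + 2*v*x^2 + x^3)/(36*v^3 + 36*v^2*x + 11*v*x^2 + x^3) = (-6*v + x)/(3*v + x)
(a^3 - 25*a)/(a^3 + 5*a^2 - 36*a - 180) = a*(a - 5)/(a^2 - 36)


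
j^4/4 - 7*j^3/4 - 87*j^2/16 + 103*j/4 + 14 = (j/4 + 1)*(j - 8)*(j - 7/2)*(j + 1/2)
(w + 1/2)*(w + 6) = w^2 + 13*w/2 + 3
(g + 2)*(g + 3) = g^2 + 5*g + 6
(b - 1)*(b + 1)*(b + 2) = b^3 + 2*b^2 - b - 2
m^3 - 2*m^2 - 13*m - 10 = (m - 5)*(m + 1)*(m + 2)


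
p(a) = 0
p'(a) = 0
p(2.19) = 0.00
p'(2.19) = 0.00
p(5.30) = 0.00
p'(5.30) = 0.00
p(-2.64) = 0.00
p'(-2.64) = 0.00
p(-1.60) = 0.00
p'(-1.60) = 0.00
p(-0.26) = 0.00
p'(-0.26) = 0.00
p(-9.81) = 0.00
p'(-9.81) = 0.00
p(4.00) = 0.00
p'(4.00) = 0.00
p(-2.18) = 0.00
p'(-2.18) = 0.00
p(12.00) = 0.00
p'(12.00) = 0.00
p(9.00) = 0.00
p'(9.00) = 0.00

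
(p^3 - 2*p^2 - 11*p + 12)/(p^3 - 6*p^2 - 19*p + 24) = (p - 4)/(p - 8)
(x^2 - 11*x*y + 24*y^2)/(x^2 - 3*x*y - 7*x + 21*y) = (x - 8*y)/(x - 7)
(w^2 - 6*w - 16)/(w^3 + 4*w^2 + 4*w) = (w - 8)/(w*(w + 2))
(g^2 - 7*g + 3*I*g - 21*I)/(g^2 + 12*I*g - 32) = (g^2 + g*(-7 + 3*I) - 21*I)/(g^2 + 12*I*g - 32)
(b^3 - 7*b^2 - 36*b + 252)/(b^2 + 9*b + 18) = (b^2 - 13*b + 42)/(b + 3)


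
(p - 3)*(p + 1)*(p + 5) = p^3 + 3*p^2 - 13*p - 15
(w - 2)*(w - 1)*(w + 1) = w^3 - 2*w^2 - w + 2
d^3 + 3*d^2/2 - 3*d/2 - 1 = (d - 1)*(d + 1/2)*(d + 2)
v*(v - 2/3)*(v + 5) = v^3 + 13*v^2/3 - 10*v/3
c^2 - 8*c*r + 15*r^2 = (c - 5*r)*(c - 3*r)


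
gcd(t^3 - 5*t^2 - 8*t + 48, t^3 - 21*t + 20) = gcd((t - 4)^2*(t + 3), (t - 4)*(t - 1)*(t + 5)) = t - 4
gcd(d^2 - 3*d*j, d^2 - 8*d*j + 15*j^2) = d - 3*j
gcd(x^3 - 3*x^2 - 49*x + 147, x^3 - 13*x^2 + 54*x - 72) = x - 3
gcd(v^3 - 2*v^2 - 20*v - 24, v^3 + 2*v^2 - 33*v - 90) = v - 6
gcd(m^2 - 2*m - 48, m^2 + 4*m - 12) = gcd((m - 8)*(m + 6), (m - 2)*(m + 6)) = m + 6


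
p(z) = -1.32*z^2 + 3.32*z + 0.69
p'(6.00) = -12.52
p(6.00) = -26.91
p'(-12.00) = 35.00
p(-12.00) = -229.23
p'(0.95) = 0.81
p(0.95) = 2.65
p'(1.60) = -0.90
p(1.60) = 2.62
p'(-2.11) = 8.89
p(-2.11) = -12.19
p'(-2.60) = 10.18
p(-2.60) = -16.87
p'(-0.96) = 5.85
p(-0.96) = -3.71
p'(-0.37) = 4.30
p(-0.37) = -0.72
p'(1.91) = -1.72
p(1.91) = 2.22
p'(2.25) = -2.62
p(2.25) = 1.48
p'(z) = 3.32 - 2.64*z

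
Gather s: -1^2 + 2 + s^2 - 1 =s^2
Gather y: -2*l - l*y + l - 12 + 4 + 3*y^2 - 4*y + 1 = -l + 3*y^2 + y*(-l - 4) - 7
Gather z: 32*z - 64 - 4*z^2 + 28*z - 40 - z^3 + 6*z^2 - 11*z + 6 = -z^3 + 2*z^2 + 49*z - 98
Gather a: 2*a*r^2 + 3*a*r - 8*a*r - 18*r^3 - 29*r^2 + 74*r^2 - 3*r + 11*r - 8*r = a*(2*r^2 - 5*r) - 18*r^3 + 45*r^2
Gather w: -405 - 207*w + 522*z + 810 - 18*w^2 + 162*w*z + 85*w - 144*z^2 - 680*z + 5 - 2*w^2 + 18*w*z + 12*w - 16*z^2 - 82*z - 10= -20*w^2 + w*(180*z - 110) - 160*z^2 - 240*z + 400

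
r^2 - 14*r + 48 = (r - 8)*(r - 6)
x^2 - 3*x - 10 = (x - 5)*(x + 2)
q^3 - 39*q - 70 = (q - 7)*(q + 2)*(q + 5)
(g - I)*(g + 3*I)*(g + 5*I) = g^3 + 7*I*g^2 - 7*g + 15*I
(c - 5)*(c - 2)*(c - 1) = c^3 - 8*c^2 + 17*c - 10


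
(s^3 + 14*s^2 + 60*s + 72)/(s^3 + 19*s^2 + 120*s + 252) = (s + 2)/(s + 7)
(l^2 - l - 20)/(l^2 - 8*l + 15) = (l + 4)/(l - 3)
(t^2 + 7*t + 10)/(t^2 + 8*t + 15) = (t + 2)/(t + 3)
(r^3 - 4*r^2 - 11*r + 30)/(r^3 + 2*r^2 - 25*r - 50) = (r^2 + r - 6)/(r^2 + 7*r + 10)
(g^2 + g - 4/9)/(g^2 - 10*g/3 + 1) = (g + 4/3)/(g - 3)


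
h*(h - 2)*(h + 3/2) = h^3 - h^2/2 - 3*h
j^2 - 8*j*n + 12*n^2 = (j - 6*n)*(j - 2*n)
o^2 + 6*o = o*(o + 6)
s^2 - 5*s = s*(s - 5)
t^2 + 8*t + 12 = (t + 2)*(t + 6)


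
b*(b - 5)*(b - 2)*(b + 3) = b^4 - 4*b^3 - 11*b^2 + 30*b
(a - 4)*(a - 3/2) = a^2 - 11*a/2 + 6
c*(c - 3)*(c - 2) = c^3 - 5*c^2 + 6*c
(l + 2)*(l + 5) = l^2 + 7*l + 10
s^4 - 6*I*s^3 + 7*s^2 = s^2*(s - 7*I)*(s + I)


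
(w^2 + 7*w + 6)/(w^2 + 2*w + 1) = (w + 6)/(w + 1)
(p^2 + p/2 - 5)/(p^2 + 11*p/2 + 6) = (2*p^2 + p - 10)/(2*p^2 + 11*p + 12)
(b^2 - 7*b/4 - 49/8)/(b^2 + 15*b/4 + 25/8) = (8*b^2 - 14*b - 49)/(8*b^2 + 30*b + 25)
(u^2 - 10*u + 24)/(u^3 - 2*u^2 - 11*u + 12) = (u - 6)/(u^2 + 2*u - 3)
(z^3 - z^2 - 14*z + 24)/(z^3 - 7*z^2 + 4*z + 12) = (z^2 + z - 12)/(z^2 - 5*z - 6)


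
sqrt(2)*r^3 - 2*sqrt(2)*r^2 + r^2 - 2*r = r*(r - 2)*(sqrt(2)*r + 1)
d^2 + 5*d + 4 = (d + 1)*(d + 4)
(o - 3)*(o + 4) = o^2 + o - 12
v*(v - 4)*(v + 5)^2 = v^4 + 6*v^3 - 15*v^2 - 100*v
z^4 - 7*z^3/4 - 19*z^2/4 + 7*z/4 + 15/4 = (z - 3)*(z - 1)*(z + 1)*(z + 5/4)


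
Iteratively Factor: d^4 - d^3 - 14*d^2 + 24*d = (d)*(d^3 - d^2 - 14*d + 24) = d*(d + 4)*(d^2 - 5*d + 6) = d*(d - 3)*(d + 4)*(d - 2)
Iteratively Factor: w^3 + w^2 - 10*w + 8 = (w - 2)*(w^2 + 3*w - 4) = (w - 2)*(w - 1)*(w + 4)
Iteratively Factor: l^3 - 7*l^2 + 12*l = (l - 3)*(l^2 - 4*l) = l*(l - 3)*(l - 4)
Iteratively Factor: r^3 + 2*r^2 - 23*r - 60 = (r + 3)*(r^2 - r - 20) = (r - 5)*(r + 3)*(r + 4)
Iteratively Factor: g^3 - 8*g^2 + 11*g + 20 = (g - 4)*(g^2 - 4*g - 5) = (g - 5)*(g - 4)*(g + 1)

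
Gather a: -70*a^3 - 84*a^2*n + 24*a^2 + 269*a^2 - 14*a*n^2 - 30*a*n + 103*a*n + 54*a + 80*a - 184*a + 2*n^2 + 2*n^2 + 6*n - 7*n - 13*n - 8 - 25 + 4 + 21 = -70*a^3 + a^2*(293 - 84*n) + a*(-14*n^2 + 73*n - 50) + 4*n^2 - 14*n - 8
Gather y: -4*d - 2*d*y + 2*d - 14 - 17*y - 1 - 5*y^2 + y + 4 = -2*d - 5*y^2 + y*(-2*d - 16) - 11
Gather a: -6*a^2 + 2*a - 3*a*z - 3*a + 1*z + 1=-6*a^2 + a*(-3*z - 1) + z + 1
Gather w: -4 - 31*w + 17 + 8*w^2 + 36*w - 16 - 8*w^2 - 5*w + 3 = 0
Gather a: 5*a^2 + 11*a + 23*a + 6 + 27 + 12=5*a^2 + 34*a + 45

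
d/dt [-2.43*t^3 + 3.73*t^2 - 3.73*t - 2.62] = -7.29*t^2 + 7.46*t - 3.73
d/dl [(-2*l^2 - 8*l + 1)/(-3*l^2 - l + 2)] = (-22*l^2 - 2*l - 15)/(9*l^4 + 6*l^3 - 11*l^2 - 4*l + 4)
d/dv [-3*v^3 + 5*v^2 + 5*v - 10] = -9*v^2 + 10*v + 5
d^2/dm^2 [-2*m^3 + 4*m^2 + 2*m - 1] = 8 - 12*m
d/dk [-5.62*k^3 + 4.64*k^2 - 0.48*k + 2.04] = -16.86*k^2 + 9.28*k - 0.48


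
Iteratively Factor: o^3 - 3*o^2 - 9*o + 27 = (o - 3)*(o^2 - 9) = (o - 3)^2*(o + 3)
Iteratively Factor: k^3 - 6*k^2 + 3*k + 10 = (k - 2)*(k^2 - 4*k - 5) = (k - 5)*(k - 2)*(k + 1)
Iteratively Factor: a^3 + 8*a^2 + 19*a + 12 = (a + 1)*(a^2 + 7*a + 12) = (a + 1)*(a + 4)*(a + 3)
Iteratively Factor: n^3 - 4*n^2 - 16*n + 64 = (n - 4)*(n^2 - 16) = (n - 4)*(n + 4)*(n - 4)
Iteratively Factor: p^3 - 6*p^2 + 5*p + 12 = (p + 1)*(p^2 - 7*p + 12) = (p - 3)*(p + 1)*(p - 4)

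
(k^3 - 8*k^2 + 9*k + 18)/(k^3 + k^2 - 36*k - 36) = (k - 3)/(k + 6)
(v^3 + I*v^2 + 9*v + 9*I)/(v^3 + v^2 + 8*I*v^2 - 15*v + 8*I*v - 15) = (v^2 - 2*I*v + 3)/(v^2 + v*(1 + 5*I) + 5*I)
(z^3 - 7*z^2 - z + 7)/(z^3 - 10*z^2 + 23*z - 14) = (z + 1)/(z - 2)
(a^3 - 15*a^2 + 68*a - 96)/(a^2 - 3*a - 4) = (a^2 - 11*a + 24)/(a + 1)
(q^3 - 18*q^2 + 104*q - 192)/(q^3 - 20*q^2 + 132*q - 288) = (q - 4)/(q - 6)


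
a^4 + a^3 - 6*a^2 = a^2*(a - 2)*(a + 3)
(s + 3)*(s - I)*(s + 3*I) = s^3 + 3*s^2 + 2*I*s^2 + 3*s + 6*I*s + 9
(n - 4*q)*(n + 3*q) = n^2 - n*q - 12*q^2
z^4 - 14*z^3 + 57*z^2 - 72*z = z*(z - 8)*(z - 3)^2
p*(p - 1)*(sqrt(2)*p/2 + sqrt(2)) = sqrt(2)*p^3/2 + sqrt(2)*p^2/2 - sqrt(2)*p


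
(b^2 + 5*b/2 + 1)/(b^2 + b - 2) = (b + 1/2)/(b - 1)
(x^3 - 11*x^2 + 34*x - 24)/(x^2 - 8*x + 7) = (x^2 - 10*x + 24)/(x - 7)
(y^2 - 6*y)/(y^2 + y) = (y - 6)/(y + 1)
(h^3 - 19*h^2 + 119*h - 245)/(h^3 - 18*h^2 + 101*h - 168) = (h^2 - 12*h + 35)/(h^2 - 11*h + 24)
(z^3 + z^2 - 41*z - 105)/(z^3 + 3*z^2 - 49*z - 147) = (z + 5)/(z + 7)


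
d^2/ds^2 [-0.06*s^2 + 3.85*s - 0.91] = -0.120000000000000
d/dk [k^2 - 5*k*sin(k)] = -5*k*cos(k) + 2*k - 5*sin(k)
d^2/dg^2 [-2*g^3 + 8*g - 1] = -12*g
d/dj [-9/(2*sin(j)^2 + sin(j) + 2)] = 9*(4*sin(j) + 1)*cos(j)/(sin(j) - cos(2*j) + 3)^2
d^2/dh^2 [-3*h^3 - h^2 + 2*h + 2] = -18*h - 2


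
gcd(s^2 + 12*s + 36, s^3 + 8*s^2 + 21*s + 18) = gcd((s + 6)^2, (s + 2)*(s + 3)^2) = 1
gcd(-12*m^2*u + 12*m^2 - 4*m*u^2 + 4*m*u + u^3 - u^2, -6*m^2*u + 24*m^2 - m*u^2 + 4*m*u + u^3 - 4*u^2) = 2*m + u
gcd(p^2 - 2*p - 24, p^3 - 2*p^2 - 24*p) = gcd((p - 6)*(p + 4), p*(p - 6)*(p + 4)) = p^2 - 2*p - 24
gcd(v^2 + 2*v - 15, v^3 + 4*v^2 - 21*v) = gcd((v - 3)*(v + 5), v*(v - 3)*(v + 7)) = v - 3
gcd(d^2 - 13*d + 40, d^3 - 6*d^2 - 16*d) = d - 8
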